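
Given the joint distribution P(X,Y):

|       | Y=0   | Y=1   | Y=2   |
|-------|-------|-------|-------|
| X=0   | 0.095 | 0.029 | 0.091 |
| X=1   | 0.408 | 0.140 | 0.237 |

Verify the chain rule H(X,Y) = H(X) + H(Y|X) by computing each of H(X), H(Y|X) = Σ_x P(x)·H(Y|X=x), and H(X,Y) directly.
H(X) = 0.7509 bits, H(Y|X) = 1.4515 bits, H(X,Y) = 2.2025 bits

Marginal of X (row sums):
  P(X=0) = 0.095 + 0.029 + 0.091 = 0.215
  P(X=1) = 0.408 + 0.140 + 0.237 = 0.785
H(X) = -[0.215·log₂(0.215) + 0.785·log₂(0.785)]
  = 0.4768 + 0.2741 = 0.7509 bits

H(Y|X) = Σ_x P(x)·H(Y|X=x):
  X=0: P(X=0) = 0.215, P(Y|X=0) = (19/43, 29/215, 91/215) → H(Y|X=0) = 1.4355
  X=1: P(X=1) = 0.785, P(Y|X=1) = (408/785, 28/157, 237/785) → H(Y|X=1) = 1.4559
H(Y|X) = 0.215·1.4355 + 0.785·1.4559 = 1.4515 bits

H(X,Y) = -Σ_{x,y} P(x,y) log₂ P(x,y). Per-cell terms -P(x,y)·log₂P(x,y):
  X=0: 0.3226, 0.1481, 0.3147
  X=1: 0.5277, 0.3971, 0.4923
Sum of the 6 terms: H(X,Y) = 2.2025 bits

Chain rule check:
  H(X) + H(Y|X) = 0.7509 + 1.4515 = 2.2024 bits
  H(X,Y) = 2.2025 bits
✓ Chain rule verified (Δ = 0.0001 is 4-dp rounding noise: each of the three values was rounded independently).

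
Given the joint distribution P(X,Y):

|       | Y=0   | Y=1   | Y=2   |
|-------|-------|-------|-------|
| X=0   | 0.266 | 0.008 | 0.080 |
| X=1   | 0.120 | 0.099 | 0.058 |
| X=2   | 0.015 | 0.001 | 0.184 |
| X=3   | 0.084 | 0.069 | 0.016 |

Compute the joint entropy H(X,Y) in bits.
3.0030 bits

H(X,Y) = -Σ_{x,y} P(x,y) log₂ P(x,y). Per-cell terms -P(x,y)·log₂P(x,y):
  X=0: 0.508193, 0.055726, 0.291508
  X=1: 0.367067, 0.330306, 0.238253
  X=2: 0.090883, 0.009966, 0.449369
  X=3: 0.300171, 0.266151, 0.095453
Sum of the 12 terms: H(X,Y) = 3.0030 bits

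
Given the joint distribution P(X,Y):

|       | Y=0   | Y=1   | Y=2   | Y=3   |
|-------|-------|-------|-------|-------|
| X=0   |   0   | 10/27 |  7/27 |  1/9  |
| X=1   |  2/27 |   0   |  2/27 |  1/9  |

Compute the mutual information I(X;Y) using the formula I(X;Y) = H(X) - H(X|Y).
0.3487 bits

I(X;Y) = H(X) - H(X|Y)

Marginal of X (row sums):
  P(X=0) = 0 + 10/27 + 7/27 + 1/9 = 20/27
  P(X=1) = 2/27 + 0 + 2/27 + 1/9 = 7/27
H(X) = -[(20/27)·log₂(20/27) + (7/27)·log₂(7/27)]
  = 0.32071 + 0.50492 = 0.82563 bits

Marginal of Y (column sums):
  P(Y=0) = 0 + 2/27 = 2/27
  P(Y=1) = 10/27 + 0 = 10/27
  P(Y=2) = 7/27 + 2/27 = 1/3
  P(Y=3) = 1/9 + 1/9 = 2/9
H(X|Y) = Σ_y P(y)·H(X|Y=y):
  Y=0: P(Y=0) = 2/27, P(X|Y=0) = (0, 1) → H(X|Y=0) = 0.00000
  Y=1: P(Y=1) = 10/27, P(X|Y=1) = (1, 0) → H(X|Y=1) = 0.00000
  Y=2: P(Y=2) = 1/3, P(X|Y=2) = (7/9, 2/9) → H(X|Y=2) = 0.76420
  Y=3: P(Y=3) = 2/9, P(X|Y=3) = (1/2, 1/2) → H(X|Y=3) = 1.00000
H(X|Y) = (2/27)·0.00000 + (10/27)·0.00000 + (1/3)·0.76420 + (2/9)·1.00000 = 0.47696 bits

I(X;Y) = H(X) - H(X|Y) = 0.82563 - 0.47696 = 0.3487 bits

Cross-check via I(X;Y) = H(X) + H(Y) - H(X,Y): computing H(Y) from the column sums and H(X,Y) from the 8 cells in the same way gives H(Y) = 1.81939 bits and H(X,Y) = 2.29635 bits, so
I(X;Y) = 0.82563 + 1.81939 - 2.29635 = 0.3487 bits ✓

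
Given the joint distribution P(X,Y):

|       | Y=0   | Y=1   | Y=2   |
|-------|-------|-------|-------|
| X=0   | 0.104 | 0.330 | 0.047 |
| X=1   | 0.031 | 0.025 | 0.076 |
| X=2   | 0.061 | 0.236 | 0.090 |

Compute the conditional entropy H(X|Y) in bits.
1.3117 bits

H(X|Y) = H(X,Y) - H(Y)

H(X,Y) = -Σ_{x,y} P(x,y) log₂ P(x,y). Per-cell terms -P(x,y)·log₂P(x,y):
  X=0: 0.339596, 0.527822, 0.207326
  X=1: 0.155359, 0.133048, 0.282557
  X=2: 0.246138, 0.491621, 0.312654
Sum of the 9 terms: H(X,Y) = 2.69612 bits

Marginal of Y (column sums):
  P(Y=0) = 0.104 + 0.031 + 0.061 = 0.196
  P(Y=1) = 0.330 + 0.025 + 0.236 = 0.591
  P(Y=2) = 0.047 + 0.076 + 0.090 = 0.213
H(Y) = -[0.196·log₂(0.196) + 0.591·log₂(0.591) + 0.213·log₂(0.213)]
  = 0.460811 + 0.448433 + 0.475219 = 1.38446 bits

H(X|Y) = H(X,Y) - H(Y) = 2.69612 - 1.38446 = 1.3117 bits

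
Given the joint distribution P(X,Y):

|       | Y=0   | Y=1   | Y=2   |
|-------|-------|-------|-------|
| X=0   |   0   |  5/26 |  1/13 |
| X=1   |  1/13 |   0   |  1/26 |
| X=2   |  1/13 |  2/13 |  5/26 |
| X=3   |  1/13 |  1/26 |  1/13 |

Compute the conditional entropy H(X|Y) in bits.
1.5665 bits

H(X|Y) = H(X,Y) - H(Y)

H(X,Y) = -Σ_{x,y} P(x,y) log₂ P(x,y). Per-cell terms -P(x,y)·log₂P(x,y):
  X=0: 0.00000, 0.45741, 0.28465
  X=1: 0.28465, 0.00000, 0.18079
  X=2: 0.28465, 0.41545, 0.45741
  X=3: 0.28465, 0.18079, 0.28465
  (cells with P = 0 contribute 0)
Sum of the 12 terms: H(X,Y) = 3.1151 bits

Marginal of Y (column sums):
  P(Y=0) = 0 + 1/13 + 1/13 + 1/13 = 3/13
  P(Y=1) = 5/26 + 0 + 2/13 + 1/26 = 5/13
  P(Y=2) = 1/13 + 1/26 + 5/26 + 1/13 = 5/13
H(Y) = -[(3/13)·log₂(3/13) + (5/13)·log₂(5/13) + (5/13)·log₂(5/13)]
  = 0.48819 + 0.53020 + 0.53020 = 1.5486 bits

H(X|Y) = H(X,Y) - H(Y) = 3.1151 - 1.5486 = 1.5665 bits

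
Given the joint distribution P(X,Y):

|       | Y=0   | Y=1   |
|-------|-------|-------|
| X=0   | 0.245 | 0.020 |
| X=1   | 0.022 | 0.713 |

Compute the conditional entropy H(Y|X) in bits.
0.2449 bits

H(Y|X) = H(X,Y) - H(X)

H(X,Y) = -Σ_{x,y} P(x,y) log₂ P(x,y). Per-cell terms -P(x,y)·log₂P(x,y):
  X=0: 0.4971, 0.1129
  X=1: 0.1211, 0.3480
Sum of the 4 terms: H(X,Y) = 1.0791 bits

Marginal of X (row sums):
  P(X=0) = 0.245 + 0.020 = 0.265
  P(X=1) = 0.022 + 0.713 = 0.735
H(X) = -[0.265·log₂(0.265) + 0.735·log₂(0.735)]
  = 0.5077 + 0.3265 = 0.8342 bits

H(Y|X) = H(X,Y) - H(X) = 1.0791 - 0.8342 = 0.2449 bits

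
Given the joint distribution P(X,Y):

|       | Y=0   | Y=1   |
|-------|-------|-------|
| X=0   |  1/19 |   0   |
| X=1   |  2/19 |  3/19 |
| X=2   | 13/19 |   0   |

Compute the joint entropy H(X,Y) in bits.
1.3605 bits

H(X,Y) = -Σ_{x,y} P(x,y) log₂ P(x,y). Per-cell terms -P(x,y)·log₂P(x,y):
  X=0: 0.22358, 0.00000
  X=1: 0.34189, 0.42047
  X=2: 0.37460, 0.00000
  (cells with P = 0 contribute 0)
Sum of the 6 terms: H(X,Y) = 1.3605 bits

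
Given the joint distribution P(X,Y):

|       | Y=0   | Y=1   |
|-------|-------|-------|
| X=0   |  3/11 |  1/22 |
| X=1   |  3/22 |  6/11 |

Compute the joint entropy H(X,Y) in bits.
1.5829 bits

H(X,Y) = -Σ_{x,y} P(x,y) log₂ P(x,y). Per-cell terms -P(x,y)·log₂P(x,y):
  X=0: 0.5112, 0.2027
  X=1: 0.3920, 0.4770
Sum of the 4 terms: H(X,Y) = 1.5829 bits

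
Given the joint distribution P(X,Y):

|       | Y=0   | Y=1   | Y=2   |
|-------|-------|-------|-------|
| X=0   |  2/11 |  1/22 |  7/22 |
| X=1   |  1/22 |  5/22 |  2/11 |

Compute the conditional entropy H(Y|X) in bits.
1.3172 bits

H(Y|X) = H(X,Y) - H(X)

H(X,Y) = -Σ_{x,y} P(x,y) log₂ P(x,y). Per-cell terms -P(x,y)·log₂P(x,y):
  X=0: 0.44717, 0.20270, 0.52566
  X=1: 0.20270, 0.48580, 0.44717
Sum of the 6 terms: H(X,Y) = 2.3112 bits

Marginal of X (row sums):
  P(X=0) = 2/11 + 1/22 + 7/22 = 6/11
  P(X=1) = 1/22 + 5/22 + 2/11 = 5/11
H(X) = -[(6/11)·log₂(6/11) + (5/11)·log₂(5/11)]
  = 0.47698 + 0.51705 = 0.9940 bits

H(Y|X) = H(X,Y) - H(X) = 2.3112 - 0.9940 = 1.3172 bits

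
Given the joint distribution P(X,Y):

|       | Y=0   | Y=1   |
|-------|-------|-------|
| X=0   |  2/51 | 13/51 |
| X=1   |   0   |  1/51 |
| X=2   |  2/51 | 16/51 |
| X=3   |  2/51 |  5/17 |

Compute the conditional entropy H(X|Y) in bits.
1.6850 bits

H(X|Y) = H(X,Y) - H(Y)

H(X,Y) = -Σ_{x,y} P(x,y) log₂ P(x,y). Per-cell terms -P(x,y)·log₂P(x,y):
  X=0: 0.183232, 0.502663
  X=1: 0.000000, 0.111224
  X=2: 0.183232, 0.524682
  X=3: 0.183232, 0.519275
  (cells with P = 0 contribute 0)
Sum of the 8 terms: H(X,Y) = 2.20754 bits

Marginal of Y (column sums):
  P(Y=0) = 2/51 + 0 + 2/51 + 2/51 = 2/17
  P(Y=1) = 13/51 + 1/51 + 16/51 + 5/17 = 15/17
H(Y) = -[(2/17)·log₂(2/17) + (15/17)·log₂(15/17)]
  = 0.363231 + 0.159328 = 0.52256 bits

H(X|Y) = H(X,Y) - H(Y) = 2.20754 - 0.52256 = 1.6850 bits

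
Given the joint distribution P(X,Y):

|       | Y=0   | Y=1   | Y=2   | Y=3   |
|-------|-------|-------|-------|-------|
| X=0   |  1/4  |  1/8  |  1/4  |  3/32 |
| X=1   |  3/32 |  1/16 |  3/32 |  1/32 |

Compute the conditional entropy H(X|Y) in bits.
0.8548 bits

H(X|Y) = H(X,Y) - H(Y)

H(X,Y) = -Σ_{x,y} P(x,y) log₂ P(x,y). Per-cell terms -P(x,y)·log₂P(x,y):
  X=0: 0.50000, 0.37500, 0.50000, 0.32016
  X=1: 0.32016, 0.25000, 0.32016, 0.15625
Sum of the 8 terms: H(X,Y) = 2.74173 bits

Marginal of Y (column sums):
  P(Y=0) = 1/4 + 3/32 = 11/32
  P(Y=1) = 1/8 + 1/16 = 3/16
  P(Y=2) = 1/4 + 3/32 = 11/32
  P(Y=3) = 3/32 + 1/32 = 1/8
H(Y) = -[(11/32)·log₂(11/32) + (3/16)·log₂(3/16) + (11/32)·log₂(11/32) + (1/8)·log₂(1/8)]
  = 0.52957 + 0.45282 + 0.52957 + 0.37500 = 1.88696 bits

H(X|Y) = H(X,Y) - H(Y) = 2.74173 - 1.88696 = 0.8548 bits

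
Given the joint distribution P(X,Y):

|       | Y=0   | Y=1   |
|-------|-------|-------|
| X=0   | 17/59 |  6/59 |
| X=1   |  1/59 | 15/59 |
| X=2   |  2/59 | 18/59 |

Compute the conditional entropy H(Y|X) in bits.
0.5733 bits

H(Y|X) = H(X,Y) - H(X)

H(X,Y) = -Σ_{x,y} P(x,y) log₂ P(x,y). Per-cell terms -P(x,y)·log₂P(x,y):
  X=0: 0.5173, 0.3354
  X=1: 0.0997, 0.5023
  X=2: 0.1655, 0.5225
Sum of the 6 terms: H(X,Y) = 2.1427 bits

Marginal of X (row sums):
  P(X=0) = 17/59 + 6/59 = 23/59
  P(X=1) = 1/59 + 15/59 = 16/59
  P(X=2) = 2/59 + 18/59 = 20/59
H(X) = -[(23/59)·log₂(23/59) + (16/59)·log₂(16/59) + (20/59)·log₂(20/59)]
  = 0.5298 + 0.5105 + 0.5291 = 1.5694 bits

H(Y|X) = H(X,Y) - H(X) = 2.1427 - 1.5694 = 0.5733 bits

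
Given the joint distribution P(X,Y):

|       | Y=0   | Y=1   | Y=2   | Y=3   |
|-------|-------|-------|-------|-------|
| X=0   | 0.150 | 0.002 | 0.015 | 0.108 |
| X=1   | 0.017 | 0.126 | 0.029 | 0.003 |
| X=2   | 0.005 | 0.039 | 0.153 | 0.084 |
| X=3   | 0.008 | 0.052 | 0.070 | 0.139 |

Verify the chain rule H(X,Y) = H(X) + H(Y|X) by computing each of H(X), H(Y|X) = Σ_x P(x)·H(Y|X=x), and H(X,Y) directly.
H(X) = 1.9764 bits, H(Y|X) = 1.4166 bits, H(X,Y) = 3.3930 bits

Marginal of X (row sums):
  P(X=0) = 0.150 + 0.002 + 0.015 + 0.108 = 0.275
  P(X=1) = 0.017 + 0.126 + 0.029 + 0.003 = 0.175
  P(X=2) = 0.005 + 0.039 + 0.153 + 0.084 = 0.281
  P(X=3) = 0.008 + 0.052 + 0.070 + 0.139 = 0.269
H(X) = -[0.275·log₂(0.275) + 0.175·log₂(0.175) + 0.281·log₂(0.281) + 0.269·log₂(0.269)]
  = 0.51219 + 0.44005 + 0.51461 + 0.50957 = 1.9764 bits

H(Y|X) = Σ_x P(x)·H(Y|X=x):
  X=0: P(X=0) = 0.275, P(Y|X=0) = (6/11, 2/275, 3/55, 108/275) → H(Y|X=0) = 1.28709
  X=1: P(X=1) = 0.175, P(Y|X=1) = (17/175, 18/25, 29/175, 3/175) → H(Y|X=1) = 1.19829
  X=2: P(X=2) = 0.281, P(Y|X=2) = (5/281, 39/281, 153/281, 84/281) → H(Y|X=2) = 1.49715
  X=3: P(X=3) = 0.269, P(Y|X=3) = (8/269, 52/269, 70/269, 139/269) → H(Y|X=3) = 1.60676
H(Y|X) = 0.275·1.28709 + 0.175·1.19829 + 0.281·1.49715 + 0.269·1.60676 = 1.4166 bits

H(X,Y) = -Σ_{x,y} P(x,y) log₂ P(x,y). Per-cell terms -P(x,y)·log₂P(x,y):
  X=0: 0.41054, 0.01793, 0.09088, 0.34678
  X=1: 0.09993, 0.37655, 0.14813, 0.02514
  X=2: 0.03822, 0.18253, 0.41438, 0.30017
  X=3: 0.05573, 0.22180, 0.26856, 0.39571
Sum of the 16 terms: H(X,Y) = 3.3930 bits

Chain rule check:
  H(X) + H(Y|X) = 1.9764 + 1.4166 = 3.3930 bits
  H(X,Y) = 3.3930 bits
✓ Chain rule verified.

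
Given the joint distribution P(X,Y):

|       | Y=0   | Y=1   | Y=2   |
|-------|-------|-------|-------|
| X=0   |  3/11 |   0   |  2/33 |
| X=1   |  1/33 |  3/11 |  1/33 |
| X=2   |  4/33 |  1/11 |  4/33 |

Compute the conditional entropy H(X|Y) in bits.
1.0958 bits

H(X|Y) = H(X,Y) - H(Y)

H(X,Y) = -Σ_{x,y} P(x,y) log₂ P(x,y). Per-cell terms -P(x,y)·log₂P(x,y):
  X=0: 0.5112, 0.0000, 0.2451
  X=1: 0.1529, 0.5112, 0.1529
  X=2: 0.3690, 0.3145, 0.3690
  (cells with P = 0 contribute 0)
Sum of the 9 terms: H(X,Y) = 2.6258 bits

Marginal of Y (column sums):
  P(Y=0) = 3/11 + 1/33 + 4/33 = 14/33
  P(Y=1) = 0 + 3/11 + 1/11 = 4/11
  P(Y=2) = 2/33 + 1/33 + 4/33 = 7/33
H(Y) = -[(14/33)·log₂(14/33) + (4/11)·log₂(4/11) + (7/33)·log₂(7/33)]
  = 0.5248 + 0.5307 + 0.4745 = 1.5300 bits

H(X|Y) = H(X,Y) - H(Y) = 2.6258 - 1.5300 = 1.0958 bits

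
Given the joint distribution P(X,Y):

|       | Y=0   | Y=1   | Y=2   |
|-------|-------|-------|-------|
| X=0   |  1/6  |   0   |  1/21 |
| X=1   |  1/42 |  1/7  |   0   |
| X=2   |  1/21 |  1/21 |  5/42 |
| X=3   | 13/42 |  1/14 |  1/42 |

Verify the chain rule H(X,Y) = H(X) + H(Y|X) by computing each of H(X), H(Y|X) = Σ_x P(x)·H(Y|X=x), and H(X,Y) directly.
H(X) = 1.9114 bits, H(Y|X) = 0.9658 bits, H(X,Y) = 2.8773 bits

Marginal of X (row sums):
  P(X=0) = 1/6 + 0 + 1/21 = 3/14
  P(X=1) = 1/42 + 1/7 + 0 = 1/6
  P(X=2) = 1/21 + 1/21 + 5/42 = 3/14
  P(X=3) = 13/42 + 1/14 + 1/42 = 17/42
H(X) = -[(3/14)·log₂(3/14) + (1/6)·log₂(1/6) + (3/14)·log₂(3/14) + (17/42)·log₂(17/42)]
  = 0.476227 + 0.430827 + 0.476227 + 0.528155 = 1.9114 bits

H(Y|X) = Σ_x P(x)·H(Y|X=x):
  X=0: P(X=0) = 3/14, P(Y|X=0) = (7/9, 0, 2/9) → H(Y|X=0) = 0.764205
  X=1: P(X=1) = 1/6, P(Y|X=1) = (1/7, 6/7, 0) → H(Y|X=1) = 0.591673
  X=2: P(X=2) = 3/14, P(Y|X=2) = (2/9, 2/9, 5/9) → H(Y|X=2) = 1.435521
  X=3: P(X=3) = 17/42, P(Y|X=3) = (13/17, 3/17, 1/17) → H(Y|X=3) = 0.978016
H(Y|X) = (3/14)·0.764205 + (1/6)·0.591673 + (3/14)·1.435521 + (17/42)·0.978016 = 0.9658 bits

H(X,Y) = -Σ_{x,y} P(x,y) log₂ P(x,y). Per-cell terms -P(x,y)·log₂P(x,y):
  X=0: 0.430827, 0.000000, 0.209158
  X=1: 0.128389, 0.401051, 0.000000
  X=2: 0.209158, 0.209158, 0.365523
  X=3: 0.523676, 0.271954, 0.128389
  (cells with P = 0 contribute 0)
Sum of the 12 terms: H(X,Y) = 2.8773 bits

Chain rule check:
  H(X) + H(Y|X) = 1.9114 + 0.9658 = 2.8772 bits
  H(X,Y) = 2.8773 bits
✓ Chain rule verified (Δ = 0.0001 is 4-dp rounding noise: each of the three values was rounded independently).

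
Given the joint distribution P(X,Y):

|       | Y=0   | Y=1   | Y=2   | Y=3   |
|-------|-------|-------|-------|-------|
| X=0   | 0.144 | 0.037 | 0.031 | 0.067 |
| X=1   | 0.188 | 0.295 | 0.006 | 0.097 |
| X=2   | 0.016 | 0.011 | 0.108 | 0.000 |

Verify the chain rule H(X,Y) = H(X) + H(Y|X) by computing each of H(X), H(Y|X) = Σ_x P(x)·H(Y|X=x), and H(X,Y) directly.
H(X) = 1.3557 bits, H(Y|X) = 1.4970 bits, H(X,Y) = 2.8527 bits

Marginal of X (row sums):
  P(X=0) = 0.144 + 0.037 + 0.031 + 0.067 = 0.279
  P(X=1) = 0.188 + 0.295 + 0.006 + 0.097 = 0.586
  P(X=2) = 0.016 + 0.011 + 0.108 + 0.000 = 0.135
H(X) = -[0.279·log₂(0.279) + 0.586·log₂(0.586) + 0.135·log₂(0.135)]
  = 0.513824 + 0.451822 + 0.390011 = 1.3557 bits

H(Y|X) = Σ_x P(x)·H(Y|X=x):
  X=0: P(X=0) = 0.279, P(Y|X=0) = (16/31, 37/279, 1/9, 67/279) → H(Y|X=0) = 1.725458
  X=1: P(X=1) = 0.586, P(Y|X=1) = (94/293, 295/586, 3/293, 97/586) → H(Y|X=1) = 1.521869
  X=2: P(X=2) = 0.135, P(Y|X=2) = (16/135, 11/135, 4/5, 0) → H(Y|X=2) = 0.916952
H(Y|X) = 0.279·1.725458 + 0.586·1.521869 + 0.135·0.916952 = 1.4970 bits

H(X,Y) = -Σ_{x,y} P(x,y) log₂ P(x,y). Per-cell terms -P(x,y)·log₂P(x,y):
  X=0: 0.402604, 0.175984, 0.155359, 0.261280
  X=1: 0.453305, 0.519558, 0.044285, 0.326490
  X=2: 0.095453, 0.071570, 0.346777, 0.000000
  (cells with P = 0 contribute 0)
Sum of the 12 terms: H(X,Y) = 2.8527 bits

Chain rule check:
  H(X) + H(Y|X) = 1.3557 + 1.4970 = 2.8527 bits
  H(X,Y) = 2.8527 bits
✓ Chain rule verified.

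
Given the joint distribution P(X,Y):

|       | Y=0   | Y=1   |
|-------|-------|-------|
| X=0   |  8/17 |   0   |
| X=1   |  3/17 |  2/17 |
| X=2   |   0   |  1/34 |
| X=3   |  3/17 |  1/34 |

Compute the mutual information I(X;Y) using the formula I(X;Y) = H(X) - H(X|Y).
0.2649 bits

I(X;Y) = H(X) - H(X|Y)

Marginal of X (row sums):
  P(X=0) = 8/17 + 0 = 8/17
  P(X=1) = 3/17 + 2/17 = 5/17
  P(X=2) = 0 + 1/34 = 1/34
  P(X=3) = 3/17 + 1/34 = 7/34
H(X) = -[(8/17)·log₂(8/17) + (5/17)·log₂(5/17) + (1/34)·log₂(1/34) + (7/34)·log₂(7/34)]
  = 0.51175 + 0.51927 + 0.14963 + 0.46943 = 1.6501 bits

Marginal of Y (column sums):
  P(Y=0) = 8/17 + 3/17 + 0 + 3/17 = 14/17
  P(Y=1) = 0 + 2/17 + 1/34 + 1/34 = 3/17
H(X|Y) = Σ_y P(y)·H(X|Y=y):
  Y=0: P(Y=0) = 14/17, P(X|Y=0) = (4/7, 3/14, 0, 3/14) → H(X|Y=0) = 1.41380
  Y=1: P(Y=1) = 3/17, P(X|Y=1) = (0, 2/3, 1/6, 1/6) → H(X|Y=1) = 1.25163
H(X|Y) = (14/17)·1.41380 + (3/17)·1.25163 = 1.3852 bits

I(X;Y) = H(X) - H(X|Y) = 1.6501 - 1.3852 = 0.2649 bits

Cross-check via I(X;Y) = H(X) + H(Y) - H(X,Y): computing H(Y) from the column sums and H(X,Y) from the 8 cells in the same way gives H(Y) = 0.6723 bits and H(X,Y) = 2.0575 bits, so
I(X;Y) = 1.6501 + 0.6723 - 2.0575 = 0.2649 bits ✓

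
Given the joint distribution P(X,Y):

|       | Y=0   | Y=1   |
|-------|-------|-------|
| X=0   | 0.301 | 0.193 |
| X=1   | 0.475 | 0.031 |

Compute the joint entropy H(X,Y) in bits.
1.6449 bits

H(X,Y) = -Σ_{x,y} P(x,y) log₂ P(x,y). Per-cell terms -P(x,y)·log₂P(x,y):
  X=0: 0.52138, 0.45805
  X=1: 0.51015, 0.15536
Sum of the 4 terms: H(X,Y) = 1.6449 bits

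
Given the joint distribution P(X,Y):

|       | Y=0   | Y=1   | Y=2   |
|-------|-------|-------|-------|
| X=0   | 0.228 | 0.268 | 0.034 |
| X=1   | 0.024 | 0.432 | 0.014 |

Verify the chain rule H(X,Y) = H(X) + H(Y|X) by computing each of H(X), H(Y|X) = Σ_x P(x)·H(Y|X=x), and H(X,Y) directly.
H(X) = 0.9974 bits, H(Y|X) = 0.9023 bits, H(X,Y) = 1.8997 bits

Marginal of X (row sums):
  P(X=0) = 0.228 + 0.268 + 0.034 = 0.530
  P(X=1) = 0.024 + 0.432 + 0.014 = 0.470
H(X) = -[0.530·log₂(0.530) + 0.470·log₂(0.470)]
  = 0.4854 + 0.5120 = 0.9974 bits

H(Y|X) = Σ_x P(x)·H(Y|X=x):
  X=0: P(X=0) = 0.530, P(Y|X=0) = (114/265, 134/265, 17/265) → H(Y|X=0) = 1.2752
  X=1: P(X=1) = 0.470, P(Y|X=1) = (12/235, 216/235, 7/235) → H(Y|X=1) = 0.4819
H(Y|X) = 0.530·1.2752 + 0.470·0.4819 = 0.9023 bits

H(X,Y) = -Σ_{x,y} P(x,y) log₂ P(x,y). Per-cell terms -P(x,y)·log₂P(x,y):
  X=0: 0.4863, 0.5091, 0.1659
  X=1: 0.1291, 0.5231, 0.0862
Sum of the 6 terms: H(X,Y) = 1.8997 bits

Chain rule check:
  H(X) + H(Y|X) = 0.9974 + 0.9023 = 1.8997 bits
  H(X,Y) = 1.8997 bits
✓ Chain rule verified.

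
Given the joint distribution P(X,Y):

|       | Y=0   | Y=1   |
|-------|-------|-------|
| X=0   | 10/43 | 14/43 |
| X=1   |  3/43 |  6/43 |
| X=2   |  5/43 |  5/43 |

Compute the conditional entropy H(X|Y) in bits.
1.4221 bits

H(X|Y) = H(X,Y) - H(Y)

H(X,Y) = -Σ_{x,y} P(x,y) log₂ P(x,y). Per-cell terms -P(x,y)·log₂P(x,y):
  X=0: 0.48938, 0.52709
  X=1: 0.26800, 0.39646
  X=2: 0.36097, 0.36097
Sum of the 6 terms: H(X,Y) = 2.4029 bits

Marginal of Y (column sums):
  P(Y=0) = 10/43 + 3/43 + 5/43 = 18/43
  P(Y=1) = 14/43 + 6/43 + 5/43 = 25/43
H(Y) = -[(18/43)·log₂(18/43) + (25/43)·log₂(25/43)]
  = 0.52591 + 0.45489 = 0.9808 bits

H(X|Y) = H(X,Y) - H(Y) = 2.4029 - 0.9808 = 1.4221 bits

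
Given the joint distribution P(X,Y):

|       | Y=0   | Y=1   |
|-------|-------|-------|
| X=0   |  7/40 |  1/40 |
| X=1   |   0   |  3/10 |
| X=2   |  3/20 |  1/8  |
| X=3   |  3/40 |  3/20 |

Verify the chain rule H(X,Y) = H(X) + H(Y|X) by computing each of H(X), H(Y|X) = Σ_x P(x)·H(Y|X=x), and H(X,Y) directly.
H(X) = 1.9819 bits, H(Y|X) = 0.5887 bits, H(X,Y) = 2.5706 bits

Marginal of X (row sums):
  P(X=0) = 7/40 + 1/40 = 1/5
  P(X=1) = 0 + 3/10 = 3/10
  P(X=2) = 3/20 + 1/8 = 11/40
  P(X=3) = 3/40 + 3/20 = 9/40
H(X) = -[(1/5)·log₂(1/5) + (3/10)·log₂(3/10) + (11/40)·log₂(11/40) + (9/40)·log₂(9/40)]
  = 0.4643856 + 0.5210897 + 0.5121865 + 0.4842007 = 1.9819 bits

H(Y|X) = Σ_x P(x)·H(Y|X=x):
  X=0: P(X=0) = 1/5, P(Y|X=0) = (7/8, 1/8) → H(Y|X=0) = 0.5435644
  X=1: P(X=1) = 3/10, P(Y|X=1) = (0, 1) → H(Y|X=1) = 0.0000000
  X=2: P(X=2) = 11/40, P(Y|X=2) = (6/11, 5/11) → H(Y|X=2) = 0.9940302
  X=3: P(X=3) = 9/40, P(Y|X=3) = (1/3, 2/3) → H(Y|X=3) = 0.9182958
H(Y|X) = (1/5)·0.5435644 + (3/10)·0.0000000 + (11/40)·0.9940302 + (9/40)·0.9182958 = 0.5887 bits

H(X,Y) = -Σ_{x,y} P(x,y) log₂ P(x,y). Per-cell terms -P(x,y)·log₂P(x,y):
  X=0: 0.4400503, 0.1330482
  X=1: 0.0000000, 0.5210897
  X=2: 0.4105448, 0.3750000
  X=3: 0.2802724, 0.4105448
  (cells with P = 0 contribute 0)
Sum of the 8 terms: H(X,Y) = 2.5706 bits

Chain rule check:
  H(X) + H(Y|X) = 1.9819 + 0.5887 = 2.5706 bits
  H(X,Y) = 2.5706 bits
✓ Chain rule verified.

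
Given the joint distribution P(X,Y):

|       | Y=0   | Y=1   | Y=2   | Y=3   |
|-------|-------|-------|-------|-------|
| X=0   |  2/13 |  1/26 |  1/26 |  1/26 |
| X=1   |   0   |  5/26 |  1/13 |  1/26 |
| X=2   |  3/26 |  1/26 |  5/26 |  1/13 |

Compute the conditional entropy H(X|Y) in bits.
1.2050 bits

H(X|Y) = H(X,Y) - H(Y)

H(X,Y) = -Σ_{x,y} P(x,y) log₂ P(x,y). Per-cell terms -P(x,y)·log₂P(x,y):
  X=0: 0.41545, 0.18079, 0.18079, 0.18079
  X=1: 0.00000, 0.45741, 0.28465, 0.18079
  X=2: 0.35948, 0.18079, 0.45741, 0.28465
  (cells with P = 0 contribute 0)
Sum of the 12 terms: H(X,Y) = 3.1630 bits

Marginal of Y (column sums):
  P(Y=0) = 2/13 + 0 + 3/26 = 7/26
  P(Y=1) = 1/26 + 5/26 + 1/26 = 7/26
  P(Y=2) = 1/26 + 1/13 + 5/26 = 4/13
  P(Y=3) = 1/26 + 1/26 + 1/13 = 2/13
H(Y) = -[(7/26)·log₂(7/26) + (7/26)·log₂(7/26) + (4/13)·log₂(4/13) + (2/13)·log₂(2/13)]
  = 0.50968 + 0.50968 + 0.52321 + 0.41545 = 1.9580 bits

H(X|Y) = H(X,Y) - H(Y) = 3.1630 - 1.9580 = 1.2050 bits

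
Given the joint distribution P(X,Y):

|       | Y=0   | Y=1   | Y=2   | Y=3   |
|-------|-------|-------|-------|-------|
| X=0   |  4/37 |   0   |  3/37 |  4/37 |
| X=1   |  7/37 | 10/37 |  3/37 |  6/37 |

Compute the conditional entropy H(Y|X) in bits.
1.7939 bits

H(Y|X) = H(X,Y) - H(X)

H(X,Y) = -Σ_{x,y} P(x,y) log₂ P(x,y). Per-cell terms -P(x,y)·log₂P(x,y):
  X=0: 0.34697, 0.00000, 0.29388, 0.34697
  X=1: 0.45445, 0.51014, 0.29388, 0.42559
  (cells with P = 0 contribute 0)
Sum of the 8 terms: H(X,Y) = 2.6719 bits

Marginal of X (row sums):
  P(X=0) = 4/37 + 0 + 3/37 + 4/37 = 11/37
  P(X=1) = 7/37 + 10/37 + 3/37 + 6/37 = 26/37
H(X) = -[(11/37)·log₂(11/37) + (26/37)·log₂(26/37)]
  = 0.52028 + 0.35769 = 0.8780 bits

H(Y|X) = H(X,Y) - H(X) = 2.6719 - 0.8780 = 1.7939 bits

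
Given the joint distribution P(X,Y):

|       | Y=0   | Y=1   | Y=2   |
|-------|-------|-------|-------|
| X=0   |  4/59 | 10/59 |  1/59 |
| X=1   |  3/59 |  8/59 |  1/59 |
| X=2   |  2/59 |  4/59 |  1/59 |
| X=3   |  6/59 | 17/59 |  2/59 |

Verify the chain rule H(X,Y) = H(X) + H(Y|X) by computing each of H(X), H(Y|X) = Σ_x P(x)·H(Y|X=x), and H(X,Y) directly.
H(X) = 1.8594 bits, H(Y|X) = 1.1932 bits, H(X,Y) = 3.0526 bits

Marginal of X (row sums):
  P(X=0) = 4/59 + 10/59 + 1/59 = 15/59
  P(X=1) = 3/59 + 8/59 + 1/59 = 12/59
  P(X=2) = 2/59 + 4/59 + 1/59 = 7/59
  P(X=3) = 6/59 + 17/59 + 2/59 = 25/59
H(X) = -[(15/59)·log₂(15/59) + (12/59)·log₂(12/59) + (7/59)·log₂(7/59) + (25/59)·log₂(25/59)]
  = 0.5023 + 0.4673 + 0.3649 + 0.5249 = 1.8594 bits

H(Y|X) = Σ_x P(x)·H(Y|X=x):
  X=0: P(X=0) = 15/59, P(Y|X=0) = (4/15, 2/3, 1/15) → H(Y|X=0) = 1.1589
  X=1: P(X=1) = 12/59, P(Y|X=1) = (1/4, 2/3, 1/12) → H(Y|X=1) = 1.1887
  X=2: P(X=2) = 7/59, P(Y|X=2) = (2/7, 4/7, 1/7) → H(Y|X=2) = 1.3788
  X=3: P(X=3) = 25/59, P(Y|X=3) = (6/25, 17/25, 2/25) → H(Y|X=3) = 1.1640
H(Y|X) = (15/59)·1.1589 + (12/59)·1.1887 + (7/59)·1.3788 + (25/59)·1.1640 = 1.1932 bits

H(X,Y) = -Σ_{x,y} P(x,y) log₂ P(x,y). Per-cell terms -P(x,y)·log₂P(x,y):
  X=0: 0.2632, 0.4340, 0.0997
  X=1: 0.2185, 0.3909, 0.0997
  X=2: 0.1655, 0.2632, 0.0997
  X=3: 0.3354, 0.5173, 0.1655
Sum of the 12 terms: H(X,Y) = 3.0526 bits

Chain rule check:
  H(X) + H(Y|X) = 1.8594 + 1.1932 = 3.0526 bits
  H(X,Y) = 3.0526 bits
✓ Chain rule verified.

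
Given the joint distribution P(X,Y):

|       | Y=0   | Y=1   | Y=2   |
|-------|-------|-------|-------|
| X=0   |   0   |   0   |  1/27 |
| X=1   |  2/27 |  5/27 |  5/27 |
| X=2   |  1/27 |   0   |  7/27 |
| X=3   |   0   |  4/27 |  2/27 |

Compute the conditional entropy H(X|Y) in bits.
1.3710 bits

H(X|Y) = H(X,Y) - H(Y)

H(X,Y) = -Σ_{x,y} P(x,y) log₂ P(x,y). Per-cell terms -P(x,y)·log₂P(x,y):
  X=0: 0.000000, 0.000000, 0.176107
  X=1: 0.278140, 0.450548, 0.450548
  X=2: 0.176107, 0.000000, 0.504916
  X=3: 0.000000, 0.408131, 0.278140
  (cells with P = 0 contribute 0)
Sum of the 12 terms: H(X,Y) = 2.72264 bits

Marginal of Y (column sums):
  P(Y=0) = 0 + 2/27 + 1/27 + 0 = 1/9
  P(Y=1) = 0 + 5/27 + 0 + 4/27 = 1/3
  P(Y=2) = 1/27 + 5/27 + 7/27 + 2/27 = 5/9
H(Y) = -[(1/9)·log₂(1/9) + (1/3)·log₂(1/3) + (5/9)·log₂(5/9)]
  = 0.352214 + 0.528321 + 0.471109 = 1.35164 bits

H(X|Y) = H(X,Y) - H(Y) = 2.72264 - 1.35164 = 1.3710 bits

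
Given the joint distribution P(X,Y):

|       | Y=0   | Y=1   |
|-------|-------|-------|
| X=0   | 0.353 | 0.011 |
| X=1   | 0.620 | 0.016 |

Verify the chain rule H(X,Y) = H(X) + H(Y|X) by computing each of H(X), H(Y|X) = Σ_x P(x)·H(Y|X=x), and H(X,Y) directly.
H(X) = 0.9460 bits, H(Y|X) = 0.1790 bits, H(X,Y) = 1.1249 bits

Marginal of X (row sums):
  P(X=0) = 0.353 + 0.011 = 0.364
  P(X=1) = 0.620 + 0.016 = 0.636
H(X) = -[0.364·log₂(0.364) + 0.636·log₂(0.636)]
  = 0.53071 + 0.41525 = 0.9460 bits

H(Y|X) = Σ_x P(x)·H(Y|X=x):
  X=0: P(X=0) = 0.364, P(Y|X=0) = (353/364, 11/364) → H(Y|X=0) = 0.19549
  X=1: P(X=1) = 0.636, P(Y|X=1) = (155/159, 4/159) → H(Y|X=1) = 0.16949
H(Y|X) = 0.364·0.19549 + 0.636·0.16949 = 0.1790 bits

H(X,Y) = -Σ_{x,y} P(x,y) log₂ P(x,y). Per-cell terms -P(x,y)·log₂P(x,y):
  X=0: 0.53030, 0.07157
  X=1: 0.42759, 0.09545
Sum of the 4 terms: H(X,Y) = 1.1249 bits

Chain rule check:
  H(X) + H(Y|X) = 0.9460 + 0.1790 = 1.1250 bits
  H(X,Y) = 1.1249 bits
✓ Chain rule verified (Δ = 0.0001 is 4-dp rounding noise: each of the three values was rounded independently).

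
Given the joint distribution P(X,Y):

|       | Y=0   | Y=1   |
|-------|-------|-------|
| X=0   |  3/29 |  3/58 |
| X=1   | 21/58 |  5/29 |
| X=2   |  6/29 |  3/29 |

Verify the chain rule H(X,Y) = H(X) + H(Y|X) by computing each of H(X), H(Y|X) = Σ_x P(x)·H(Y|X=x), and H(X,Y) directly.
H(X) = 1.4240 bits, H(Y|X) = 0.9123 bits, H(X,Y) = 2.3364 bits

Marginal of X (row sums):
  P(X=0) = 3/29 + 3/58 = 9/58
  P(X=1) = 21/58 + 5/29 = 31/58
  P(X=2) = 6/29 + 3/29 = 9/29
H(X) = -[(9/58)·log₂(9/58) + (31/58)·log₂(31/58) + (9/29)·log₂(9/29)]
  = 0.417112 + 0.483057 + 0.523879 = 1.4240 bits

H(Y|X) = Σ_x P(x)·H(Y|X=x):
  X=0: P(X=0) = 9/58, P(Y|X=0) = (2/3, 1/3) → H(Y|X=0) = 0.918296
  X=1: P(X=1) = 31/58, P(Y|X=1) = (21/31, 10/31) → H(Y|X=1) = 0.907166
  X=2: P(X=2) = 9/29, P(Y|X=2) = (2/3, 1/3) → H(Y|X=2) = 0.918296
H(Y|X) = (9/58)·0.918296 + (31/58)·0.907166 + (9/29)·0.918296 = 0.9123 bits

H(X,Y) = -Σ_{x,y} P(x,y) log₂ P(x,y). Per-cell terms -P(x,y)·log₂P(x,y):
  X=0: 0.338588, 0.221018
  X=1: 0.530671, 0.437251
  X=2: 0.470280, 0.338588
Sum of the 6 terms: H(X,Y) = 2.3364 bits

Chain rule check:
  H(X) + H(Y|X) = 1.4240 + 0.9123 = 2.3363 bits
  H(X,Y) = 2.3364 bits
✓ Chain rule verified (Δ = 0.0001 is 4-dp rounding noise: each of the three values was rounded independently).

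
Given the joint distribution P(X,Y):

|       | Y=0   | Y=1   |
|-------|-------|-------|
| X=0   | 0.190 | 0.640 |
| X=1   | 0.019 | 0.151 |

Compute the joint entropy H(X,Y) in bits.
1.3878 bits

H(X,Y) = -Σ_{x,y} P(x,y) log₂ P(x,y). Per-cell terms -P(x,y)·log₂P(x,y):
  X=0: 0.45523, 0.41207
  X=1: 0.10864, 0.41183
Sum of the 4 terms: H(X,Y) = 1.3878 bits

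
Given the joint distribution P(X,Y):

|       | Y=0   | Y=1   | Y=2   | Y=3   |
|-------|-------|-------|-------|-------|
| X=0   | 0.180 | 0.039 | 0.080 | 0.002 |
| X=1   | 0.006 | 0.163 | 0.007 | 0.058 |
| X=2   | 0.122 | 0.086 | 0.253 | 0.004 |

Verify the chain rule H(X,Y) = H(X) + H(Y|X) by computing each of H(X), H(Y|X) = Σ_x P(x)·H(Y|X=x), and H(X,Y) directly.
H(X) = 1.5254 bits, H(Y|X) = 1.3793 bits, H(X,Y) = 2.9047 bits

Marginal of X (row sums):
  P(X=0) = 0.180 + 0.039 + 0.080 + 0.002 = 0.301
  P(X=1) = 0.006 + 0.163 + 0.007 + 0.058 = 0.234
  P(X=2) = 0.122 + 0.086 + 0.253 + 0.004 = 0.465
H(X) = -[0.301·log₂(0.301) + 0.234·log₂(0.234) + 0.465·log₂(0.465)]
  = 0.5214 + 0.4903 + 0.5137 = 1.5254 bits

H(Y|X) = Σ_x P(x)·H(Y|X=x):
  X=0: P(X=0) = 0.301, P(Y|X=0) = (180/301, 39/301, 80/301, 2/301) → H(Y|X=0) = 1.3817
  X=1: P(X=1) = 0.234, P(Y|X=1) = (1/39, 163/234, 7/234, 29/117) → H(Y|X=1) = 1.1491
  X=2: P(X=2) = 0.465, P(Y|X=2) = (122/465, 86/465, 253/465, 4/465) → H(Y|X=2) = 1.4935
H(Y|X) = 0.301·1.3817 + 0.234·1.1491 + 0.465·1.4935 = 1.3793 bits

H(X,Y) = -Σ_{x,y} P(x,y) log₂ P(x,y). Per-cell terms -P(x,y)·log₂P(x,y):
  X=0: 0.4453, 0.1825, 0.2915, 0.0179
  X=1: 0.0443, 0.4266, 0.0501, 0.2383
  X=2: 0.3703, 0.3044, 0.5016, 0.0319
Sum of the 12 terms: H(X,Y) = 2.9047 bits

Chain rule check:
  H(X) + H(Y|X) = 1.5254 + 1.3793 = 2.9047 bits
  H(X,Y) = 2.9047 bits
✓ Chain rule verified.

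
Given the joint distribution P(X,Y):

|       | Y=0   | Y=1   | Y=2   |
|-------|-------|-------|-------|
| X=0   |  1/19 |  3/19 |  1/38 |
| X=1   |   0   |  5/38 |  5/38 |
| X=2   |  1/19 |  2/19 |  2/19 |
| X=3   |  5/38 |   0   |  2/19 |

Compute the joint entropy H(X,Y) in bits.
3.1864 bits

H(X,Y) = -Σ_{x,y} P(x,y) log₂ P(x,y). Per-cell terms -P(x,y)·log₂P(x,y):
  X=0: 0.22358, 0.42047, 0.13810
  X=1: 0.00000, 0.38500, 0.38500
  X=2: 0.22358, 0.34189, 0.34189
  X=3: 0.38500, 0.00000, 0.34189
  (cells with P = 0 contribute 0)
Sum of the 12 terms: H(X,Y) = 3.1864 bits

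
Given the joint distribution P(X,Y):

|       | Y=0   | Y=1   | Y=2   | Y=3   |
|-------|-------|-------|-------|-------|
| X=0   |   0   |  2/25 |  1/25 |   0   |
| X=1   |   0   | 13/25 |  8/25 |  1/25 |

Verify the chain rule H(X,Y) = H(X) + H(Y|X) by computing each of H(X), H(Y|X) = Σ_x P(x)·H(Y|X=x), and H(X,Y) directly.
H(X) = 0.5294 bits, H(Y|X) = 1.1503 bits, H(X,Y) = 1.6796 bits

Marginal of X (row sums):
  P(X=0) = 0 + 2/25 + 1/25 + 0 = 3/25
  P(X=1) = 0 + 13/25 + 8/25 + 1/25 = 22/25
H(X) = -[(3/25)·log₂(3/25) + (22/25)·log₂(22/25)]
  = 0.36707 + 0.16229 = 0.5294 bits

H(Y|X) = Σ_x P(x)·H(Y|X=x):
  X=0: P(X=0) = 3/25, P(Y|X=0) = (0, 2/3, 1/3, 0) → H(Y|X=0) = 0.91830
  X=1: P(X=1) = 22/25, P(Y|X=1) = (0, 13/22, 4/11, 1/22) → H(Y|X=1) = 1.18190
H(Y|X) = (3/25)·0.91830 + (22/25)·1.18190 = 1.1503 bits

H(X,Y) = -Σ_{x,y} P(x,y) log₂ P(x,y). Per-cell terms -P(x,y)·log₂P(x,y):
  X=0: 0.00000, 0.29151, 0.18575, 0.00000
  X=1: 0.00000, 0.49058, 0.52603, 0.18575
  (cells with P = 0 contribute 0)
Sum of the 8 terms: H(X,Y) = 1.6796 bits

Chain rule check:
  H(X) + H(Y|X) = 0.5294 + 1.1503 = 1.6797 bits
  H(X,Y) = 1.6796 bits
✓ Chain rule verified (Δ = 0.0001 is 4-dp rounding noise: each of the three values was rounded independently).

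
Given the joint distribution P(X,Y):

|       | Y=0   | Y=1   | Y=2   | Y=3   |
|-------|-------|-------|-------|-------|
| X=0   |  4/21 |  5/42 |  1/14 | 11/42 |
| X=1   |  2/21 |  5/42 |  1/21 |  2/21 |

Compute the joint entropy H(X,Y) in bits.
2.8202 bits

H(X,Y) = -Σ_{x,y} P(x,y) log₂ P(x,y). Per-cell terms -P(x,y)·log₂P(x,y):
  X=0: 0.45568, 0.36552, 0.27195, 0.50623
  X=1: 0.32308, 0.36552, 0.20916, 0.32308
Sum of the 8 terms: H(X,Y) = 2.8202 bits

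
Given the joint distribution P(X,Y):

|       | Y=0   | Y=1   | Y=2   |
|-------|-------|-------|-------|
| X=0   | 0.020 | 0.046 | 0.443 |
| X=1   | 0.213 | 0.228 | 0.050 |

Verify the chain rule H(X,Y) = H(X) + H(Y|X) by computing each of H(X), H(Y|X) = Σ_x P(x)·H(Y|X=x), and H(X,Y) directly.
H(X) = 0.9998 bits, H(Y|X) = 1.0154 bits, H(X,Y) = 2.0152 bits

Marginal of X (row sums):
  P(X=0) = 0.020 + 0.046 + 0.443 = 0.509
  P(X=1) = 0.213 + 0.228 + 0.050 = 0.491
H(X) = -[0.509·log₂(0.509) + 0.491·log₂(0.491)]
  = 0.4959 + 0.5039 = 0.9998 bits

H(Y|X) = Σ_x P(x)·H(Y|X=x):
  X=0: P(X=0) = 0.509, P(Y|X=0) = (20/509, 46/509, 443/509) → H(Y|X=0) = 0.6713
  X=1: P(X=1) = 0.491, P(Y|X=1) = (213/491, 228/491, 50/491) → H(Y|X=1) = 1.3722
H(Y|X) = 0.509·0.6713 + 0.491·1.3722 = 1.0154 bits

H(X,Y) = -Σ_{x,y} P(x,y) log₂ P(x,y). Per-cell terms -P(x,y)·log₂P(x,y):
  X=0: 0.1129, 0.2043, 0.5204
  X=1: 0.4752, 0.4863, 0.2161
Sum of the 6 terms: H(X,Y) = 2.0152 bits

Chain rule check:
  H(X) + H(Y|X) = 0.9998 + 1.0154 = 2.0152 bits
  H(X,Y) = 2.0152 bits
✓ Chain rule verified.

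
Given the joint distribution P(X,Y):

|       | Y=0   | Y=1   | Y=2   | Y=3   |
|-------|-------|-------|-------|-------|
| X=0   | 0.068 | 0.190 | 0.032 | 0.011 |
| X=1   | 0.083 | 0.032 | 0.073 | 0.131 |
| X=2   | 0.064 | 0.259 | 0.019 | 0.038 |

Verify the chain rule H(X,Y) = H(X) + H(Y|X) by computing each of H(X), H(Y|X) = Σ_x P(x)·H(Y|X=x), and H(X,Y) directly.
H(X) = 1.5777 bits, H(Y|X) = 1.5350 bits, H(X,Y) = 3.1127 bits

Marginal of X (row sums):
  P(X=0) = 0.068 + 0.190 + 0.032 + 0.011 = 0.301
  P(X=1) = 0.083 + 0.032 + 0.073 + 0.131 = 0.319
  P(X=2) = 0.064 + 0.259 + 0.019 + 0.038 = 0.380
H(X) = -[0.301·log₂(0.301) + 0.319·log₂(0.319) + 0.380·log₂(0.380)]
  = 0.52138 + 0.52583 + 0.53045 = 1.5777 bits

H(Y|X) = Σ_x P(x)·H(Y|X=x):
  X=0: P(X=0) = 0.301, P(Y|X=0) = (68/301, 190/301, 32/301, 11/301) → H(Y|X=0) = 1.42208
  X=1: P(X=1) = 0.319, P(Y|X=1) = (83/319, 32/319, 73/319, 131/319) → H(Y|X=1) = 1.85232
  X=2: P(X=2) = 0.380, P(Y|X=2) = (16/95, 259/380, 1/20, 1/10) → H(Y|X=2) = 1.35805
H(Y|X) = 0.301·1.42208 + 0.319·1.85232 + 0.380·1.35805 = 1.5350 bits

H(X,Y) = -Σ_{x,y} P(x,y) log₂ P(x,y). Per-cell terms -P(x,y)·log₂P(x,y):
  X=0: 0.26373, 0.45523, 0.15891, 0.07157
  X=1: 0.29803, 0.15891, 0.27565, 0.38414
  X=2: 0.25381, 0.50478, 0.10864, 0.17928
Sum of the 12 terms: H(X,Y) = 3.1127 bits

Chain rule check:
  H(X) + H(Y|X) = 1.5777 + 1.5350 = 3.1127 bits
  H(X,Y) = 3.1127 bits
✓ Chain rule verified.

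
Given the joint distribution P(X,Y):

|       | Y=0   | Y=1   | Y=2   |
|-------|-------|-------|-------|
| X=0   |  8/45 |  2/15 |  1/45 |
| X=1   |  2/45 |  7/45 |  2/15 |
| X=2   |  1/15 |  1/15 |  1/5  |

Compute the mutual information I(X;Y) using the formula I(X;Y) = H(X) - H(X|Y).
0.2206 bits

I(X;Y) = H(X) - H(X|Y)

Marginal of X (row sums):
  P(X=0) = 8/45 + 2/15 + 1/45 = 1/3
  P(X=1) = 2/45 + 7/45 + 2/15 = 1/3
  P(X=2) = 1/15 + 1/15 + 1/5 = 1/3
H(X) = -[(1/3)·log₂(1/3) + (1/3)·log₂(1/3) + (1/3)·log₂(1/3)]
  = 0.52832 + 0.52832 + 0.52832 = 1.58496 bits

Marginal of Y (column sums):
  P(Y=0) = 8/45 + 2/45 + 1/15 = 13/45
  P(Y=1) = 2/15 + 7/45 + 1/15 = 16/45
  P(Y=2) = 1/45 + 2/15 + 1/5 = 16/45
H(X|Y) = Σ_y P(y)·H(X|Y=y):
  Y=0: P(Y=0) = 13/45, P(X|Y=0) = (8/13, 2/13, 3/13) → H(X|Y=0) = 1.33468
  Y=1: P(Y=1) = 16/45, P(X|Y=1) = (3/8, 7/16, 3/16) → H(X|Y=1) = 1.50524
  Y=2: P(Y=2) = 16/45, P(X|Y=2) = (1/16, 3/8, 9/16) → H(X|Y=2) = 1.24756
H(X|Y) = (13/45)·1.33468 + (16/45)·1.50524 + (16/45)·1.24756 = 1.36435 bits

I(X;Y) = H(X) - H(X|Y) = 1.58496 - 1.36435 = 0.2206 bits

Cross-check via I(X;Y) = H(X) + H(Y) - H(X,Y): computing H(Y) from the column sums and H(X,Y) from the 9 cells in the same way gives H(Y) = 1.57839 bits and H(X,Y) = 2.94274 bits, so
I(X;Y) = 1.58496 + 1.57839 - 2.94274 = 0.2206 bits ✓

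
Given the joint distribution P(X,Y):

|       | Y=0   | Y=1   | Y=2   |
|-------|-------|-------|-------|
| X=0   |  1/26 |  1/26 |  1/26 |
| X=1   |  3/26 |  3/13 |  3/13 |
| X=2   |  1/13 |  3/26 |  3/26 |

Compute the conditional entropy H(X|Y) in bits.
1.3332 bits

H(X|Y) = H(X,Y) - H(Y)

H(X,Y) = -Σ_{x,y} P(x,y) log₂ P(x,y). Per-cell terms -P(x,y)·log₂P(x,y):
  X=0: 0.18079, 0.18079, 0.18079
  X=1: 0.35948, 0.48819, 0.48819
  X=2: 0.28465, 0.35948, 0.35948
Sum of the 9 terms: H(X,Y) = 2.8818 bits

Marginal of Y (column sums):
  P(Y=0) = 1/26 + 3/26 + 1/13 = 3/13
  P(Y=1) = 1/26 + 3/13 + 3/26 = 5/13
  P(Y=2) = 1/26 + 3/13 + 3/26 = 5/13
H(Y) = -[(3/13)·log₂(3/13) + (5/13)·log₂(5/13) + (5/13)·log₂(5/13)]
  = 0.48819 + 0.53020 + 0.53020 = 1.5486 bits

H(X|Y) = H(X,Y) - H(Y) = 2.8818 - 1.5486 = 1.3332 bits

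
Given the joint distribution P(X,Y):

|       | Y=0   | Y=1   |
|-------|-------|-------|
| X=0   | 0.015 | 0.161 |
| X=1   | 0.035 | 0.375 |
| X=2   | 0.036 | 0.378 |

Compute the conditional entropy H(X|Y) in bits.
1.4952 bits

H(X|Y) = H(X,Y) - H(Y)

H(X,Y) = -Σ_{x,y} P(x,y) log₂ P(x,y). Per-cell terms -P(x,y)·log₂P(x,y):
  X=0: 0.0909, 0.4242
  X=1: 0.1693, 0.5306
  X=2: 0.1727, 0.5305
Sum of the 6 terms: H(X,Y) = 1.9182 bits

Marginal of Y (column sums):
  P(Y=0) = 0.015 + 0.035 + 0.036 = 0.086
  P(Y=1) = 0.161 + 0.375 + 0.378 = 0.914
H(Y) = -[0.086·log₂(0.086) + 0.914·log₂(0.914)]
  = 0.3044 + 0.1186 = 0.4230 bits

H(X|Y) = H(X,Y) - H(Y) = 1.9182 - 0.4230 = 1.4952 bits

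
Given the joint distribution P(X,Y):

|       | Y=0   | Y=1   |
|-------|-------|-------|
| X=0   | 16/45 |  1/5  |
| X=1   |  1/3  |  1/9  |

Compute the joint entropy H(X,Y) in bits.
1.8754 bits

H(X,Y) = -Σ_{x,y} P(x,y) log₂ P(x,y). Per-cell terms -P(x,y)·log₂P(x,y):
  X=0: 0.53044, 0.46439
  X=1: 0.52832, 0.35221
Sum of the 4 terms: H(X,Y) = 1.8754 bits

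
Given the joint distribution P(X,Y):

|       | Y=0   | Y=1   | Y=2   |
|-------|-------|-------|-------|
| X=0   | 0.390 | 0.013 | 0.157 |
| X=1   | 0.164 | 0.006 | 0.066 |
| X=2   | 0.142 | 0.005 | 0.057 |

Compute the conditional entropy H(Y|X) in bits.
1.0072 bits

H(Y|X) = H(X,Y) - H(X)

H(X,Y) = -Σ_{x,y} P(x,y) log₂ P(x,y). Per-cell terms -P(x,y)·log₂P(x,y):
  X=0: 0.52980, 0.08145, 0.41937
  X=1: 0.42775, 0.04428, 0.25881
  X=2: 0.39988, 0.03822, 0.23557
Sum of the 9 terms: H(X,Y) = 2.4351 bits

Marginal of X (row sums):
  P(X=0) = 0.390 + 0.013 + 0.157 = 0.560
  P(X=1) = 0.164 + 0.006 + 0.066 = 0.236
  P(X=2) = 0.142 + 0.005 + 0.057 = 0.204
H(X) = -[0.560·log₂(0.560) + 0.236·log₂(0.236) + 0.204·log₂(0.204)]
  = 0.46844 + 0.49162 + 0.46785 = 1.4279 bits

H(Y|X) = H(X,Y) - H(X) = 2.4351 - 1.4279 = 1.0072 bits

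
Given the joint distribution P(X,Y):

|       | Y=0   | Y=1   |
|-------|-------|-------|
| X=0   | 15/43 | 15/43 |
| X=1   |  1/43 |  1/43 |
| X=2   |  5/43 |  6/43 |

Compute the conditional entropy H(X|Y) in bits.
1.0702 bits

H(X|Y) = H(X,Y) - H(Y)

H(X,Y) = -Σ_{x,y} P(x,y) log₂ P(x,y). Per-cell terms -P(x,y)·log₂P(x,y):
  X=0: 0.53001, 0.53001
  X=1: 0.12619, 0.12619
  X=2: 0.36097, 0.39646
Sum of the 6 terms: H(X,Y) = 2.0698 bits

Marginal of Y (column sums):
  P(Y=0) = 15/43 + 1/43 + 5/43 = 21/43
  P(Y=1) = 15/43 + 1/43 + 6/43 = 22/43
H(Y) = -[(21/43)·log₂(21/43) + (22/43)·log₂(22/43)]
  = 0.50495 + 0.49466 = 0.9996 bits

H(X|Y) = H(X,Y) - H(Y) = 2.0698 - 0.9996 = 1.0702 bits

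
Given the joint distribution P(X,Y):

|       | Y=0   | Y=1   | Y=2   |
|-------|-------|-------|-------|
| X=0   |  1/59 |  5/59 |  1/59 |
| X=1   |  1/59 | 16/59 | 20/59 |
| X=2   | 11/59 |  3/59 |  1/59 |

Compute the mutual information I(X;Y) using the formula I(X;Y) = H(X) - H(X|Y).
0.4182 bits

I(X;Y) = H(X) - H(X|Y)

Marginal of X (row sums):
  P(X=0) = 1/59 + 5/59 + 1/59 = 7/59
  P(X=1) = 1/59 + 16/59 + 20/59 = 37/59
  P(X=2) = 11/59 + 3/59 + 1/59 = 15/59
H(X) = -[(7/59)·log₂(7/59) + (37/59)·log₂(37/59) + (15/59)·log₂(15/59)]
  = 0.36486 + 0.42217 + 0.50231 = 1.2893 bits

Marginal of Y (column sums):
  P(Y=0) = 1/59 + 1/59 + 11/59 = 13/59
  P(Y=1) = 5/59 + 16/59 + 3/59 = 24/59
  P(Y=2) = 1/59 + 20/59 + 1/59 = 22/59
H(X|Y) = Σ_y P(y)·H(X|Y=y):
  Y=0: P(Y=0) = 13/59, P(X|Y=0) = (1/13, 1/13, 11/13) → H(X|Y=0) = 0.77323
  Y=1: P(Y=1) = 24/59, P(X|Y=1) = (5/24, 2/3, 1/8) → H(X|Y=1) = 1.23644
  Y=2: P(Y=2) = 22/59, P(X|Y=2) = (1/22, 10/11, 1/22) → H(X|Y=2) = 0.53041
H(X|Y) = (13/59)·0.77323 + (24/59)·1.23644 + (22/59)·0.53041 = 0.8711 bits

I(X;Y) = H(X) - H(X|Y) = 1.2893 - 0.8711 = 0.4182 bits

Cross-check via I(X;Y) = H(X) + H(Y) - H(X,Y): computing H(Y) from the column sums and H(X,Y) from the 9 cells in the same way gives H(Y) = 1.5394 bits and H(X,Y) = 2.4105 bits, so
I(X;Y) = 1.2893 + 1.5394 - 2.4105 = 0.4182 bits ✓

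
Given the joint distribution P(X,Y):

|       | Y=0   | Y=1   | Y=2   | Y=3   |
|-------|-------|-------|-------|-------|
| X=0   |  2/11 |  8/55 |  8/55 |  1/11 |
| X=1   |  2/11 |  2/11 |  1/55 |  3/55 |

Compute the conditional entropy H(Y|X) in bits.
1.8109 bits

H(Y|X) = H(X,Y) - H(X)

H(X,Y) = -Σ_{x,y} P(x,y) log₂ P(x,y). Per-cell terms -P(x,y)·log₂P(x,y):
  X=0: 0.4471694, 0.4045614, 0.4045614, 0.3144938
  X=1: 0.4471694, 0.4471694, 0.1051156, 0.2288944
Sum of the 8 terms: H(X,Y) = 2.799135 bits

Marginal of X (row sums):
  P(X=0) = 2/11 + 8/55 + 8/55 + 1/11 = 31/55
  P(X=1) = 2/11 + 2/11 + 1/55 + 3/55 = 24/55
H(X) = -[(31/55)·log₂(31/55) + (24/55)·log₂(24/55)]
  = 0.4662194 + 0.5220642 = 0.988284 bits

H(Y|X) = H(X,Y) - H(X) = 2.799135 - 0.988284 = 1.8109 bits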